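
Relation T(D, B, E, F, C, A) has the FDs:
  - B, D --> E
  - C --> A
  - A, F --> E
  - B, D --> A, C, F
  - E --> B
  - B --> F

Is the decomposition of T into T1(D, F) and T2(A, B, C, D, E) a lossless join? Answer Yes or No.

No

Common attributes: {D}; their closure is {D}.
Neither T1 nor T2 is contained in that closure, so the decomposition is lossy.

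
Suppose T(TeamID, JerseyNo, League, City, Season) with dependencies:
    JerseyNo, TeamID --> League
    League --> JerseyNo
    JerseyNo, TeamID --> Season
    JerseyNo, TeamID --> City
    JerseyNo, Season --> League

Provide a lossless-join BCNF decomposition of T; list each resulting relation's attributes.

{City, League, Season, TeamID}; {JerseyNo, League}

Candidate keys of the original relation: {JerseyNo, TeamID}, {League, TeamID}.
In {City, JerseyNo, League, Season, TeamID}, {League} is not a superkey ({League}⁺ restricted to this set is {JerseyNo, League}), so split on League --> JerseyNo into {JerseyNo, League} and {City, League, Season, TeamID}.
{JerseyNo, League} has no BCNF violation.
{City, League, Season, TeamID} has no BCNF violation.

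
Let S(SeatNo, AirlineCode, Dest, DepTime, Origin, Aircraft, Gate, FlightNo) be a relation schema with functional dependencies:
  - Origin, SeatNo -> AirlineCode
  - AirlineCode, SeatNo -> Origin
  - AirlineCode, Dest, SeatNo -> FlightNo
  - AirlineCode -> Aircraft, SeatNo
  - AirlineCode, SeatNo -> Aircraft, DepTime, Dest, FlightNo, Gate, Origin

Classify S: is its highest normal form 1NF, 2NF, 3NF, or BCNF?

Candidate keys: {AirlineCode}, {Origin, SeatNo}. Prime attributes: {AirlineCode, Origin, SeatNo}.
Each dependency's left side is a superkey — BCNF holds.

BCNF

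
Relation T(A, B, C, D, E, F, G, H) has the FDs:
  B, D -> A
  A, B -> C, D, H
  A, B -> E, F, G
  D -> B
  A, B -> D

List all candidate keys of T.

{A, B}, {D}

Closure of {D} is {A, B, C, D, E, F, G, H}, the whole schema; {D} is a candidate key.
Closure of {A, B} is {A, B, C, D, E, F, G, H}, the whole schema; {A, B} is a candidate key.
Any other superkey properly contains one of these, so there are no further candidate keys.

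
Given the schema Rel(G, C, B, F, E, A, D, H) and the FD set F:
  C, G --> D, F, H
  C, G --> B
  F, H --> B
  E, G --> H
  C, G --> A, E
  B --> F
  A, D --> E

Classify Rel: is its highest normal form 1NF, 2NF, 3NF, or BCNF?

2NF

Candidate key: {C, G}. Prime attributes: {C, G}.
F, H --> B: {F, H}⁺ = {B, F, H}, which is not all of the attributes, so the left side is not a superkey — BCNF is violated.
Because {B} is non-prime and the left side of F, H --> B is not a superkey, the relation is not in 3NF.
Checking every proper subset of each key, none determines a non-prime attribute — 2NF is satisfied.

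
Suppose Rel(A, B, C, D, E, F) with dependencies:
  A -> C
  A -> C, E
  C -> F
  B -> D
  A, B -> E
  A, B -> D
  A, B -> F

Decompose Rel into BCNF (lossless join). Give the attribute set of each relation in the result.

Candidate key of the original relation: {A, B}.
Within {A, B, C, D, E, F}: {A}⁺ ∩ {A, B, C, D, E, F} = {A, C, E, F}, not the whole set, so A -> C, E, F violates BCNF; decompose into {A, C, E, F} and {A, B, D}.
Within {A, C, E, F}: {C}⁺ ∩ {A, C, E, F} = {C, F}, not the whole set, so C -> F violates BCNF; decompose into {C, F} and {A, C, E}.
{C, F}: every determinant is a superkey — BCNF.
{A, C, E}: every determinant is a superkey — BCNF.
Within {A, B, D}: {B}⁺ ∩ {A, B, D} = {B, D}, not the whole set, so B -> D violates BCNF; decompose into {B, D} and {A, B}.
{B, D}: every determinant is a superkey — BCNF.
{A, B}: every determinant is a superkey — BCNF.

{A, B}; {A, C, E}; {B, D}; {C, F}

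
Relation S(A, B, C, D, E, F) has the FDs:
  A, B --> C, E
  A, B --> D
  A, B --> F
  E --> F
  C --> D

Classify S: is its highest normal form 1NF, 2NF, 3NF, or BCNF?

2NF

Candidate key: {A, B}. Prime attributes: {A, B}.
E --> F breaks BCNF: {E}⁺ = {E, F}, so {E} is not a superkey.
E --> F has non-prime {F} on the right and a non-superkey on the left, so 3NF fails.
No non-prime attribute depends on a proper subset of any candidate key, so 2NF holds.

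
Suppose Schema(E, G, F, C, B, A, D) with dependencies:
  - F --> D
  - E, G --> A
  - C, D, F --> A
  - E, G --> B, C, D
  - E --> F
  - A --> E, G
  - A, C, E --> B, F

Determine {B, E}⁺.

Start with {B, E}.
E --> F applies; add {F} → now {B, E, F}.
F --> D applies; add {D} → now {B, D, E, F}.
No further FD applies.

{B, D, E, F}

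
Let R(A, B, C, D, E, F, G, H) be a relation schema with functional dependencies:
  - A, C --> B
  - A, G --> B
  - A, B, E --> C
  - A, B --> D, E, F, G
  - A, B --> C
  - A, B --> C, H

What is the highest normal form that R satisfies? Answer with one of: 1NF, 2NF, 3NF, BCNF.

Candidate keys: {A, B}, {A, C}, {A, G}. Prime attributes: {A, B, C, G}.
Each dependency's left side is a superkey — BCNF holds.

BCNF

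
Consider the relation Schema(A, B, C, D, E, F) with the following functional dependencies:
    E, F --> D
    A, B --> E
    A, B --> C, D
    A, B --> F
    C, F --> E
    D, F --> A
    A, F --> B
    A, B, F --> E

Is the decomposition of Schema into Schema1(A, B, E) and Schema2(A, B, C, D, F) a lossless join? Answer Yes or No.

Yes

Common attributes: {A, B}; their closure is {A, B, C, D, E, F}.
Schema1 is contained in that closure, so Schema1 ∩ Schema2 --> Schema1 holds and the join is lossless.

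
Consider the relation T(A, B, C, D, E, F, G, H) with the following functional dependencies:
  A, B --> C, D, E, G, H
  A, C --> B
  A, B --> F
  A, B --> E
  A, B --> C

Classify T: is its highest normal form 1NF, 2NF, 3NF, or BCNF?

Candidate keys: {A, B}, {A, C}. Prime attributes: {A, B, C}.
Every FD has a superkey on the left, so the relation is in BCNF.

BCNF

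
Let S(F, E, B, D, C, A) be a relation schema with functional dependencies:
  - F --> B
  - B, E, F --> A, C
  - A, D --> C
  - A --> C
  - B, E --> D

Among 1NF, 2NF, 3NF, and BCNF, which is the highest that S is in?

1NF

Candidate key: {E, F}. Prime attributes: {E, F}.
F --> B breaks BCNF: {F}⁺ = {B, F}, so {F} is not a superkey.
F --> B determines the non-prime attribute {B} from a non-superkey — 3NF is violated.
Since {F} ⊂ {E, F} and {F}⁺ ⊇ {B} with {B} non-prime, there is a partial dependency; 2NF fails.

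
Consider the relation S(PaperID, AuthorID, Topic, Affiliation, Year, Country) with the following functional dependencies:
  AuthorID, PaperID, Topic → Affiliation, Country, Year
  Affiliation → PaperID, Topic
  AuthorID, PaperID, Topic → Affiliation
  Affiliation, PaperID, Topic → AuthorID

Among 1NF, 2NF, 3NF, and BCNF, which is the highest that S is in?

Candidate keys: {Affiliation}, {AuthorID, PaperID, Topic}. Prime attributes: {Affiliation, AuthorID, PaperID, Topic}.
Each dependency's left side is a superkey — BCNF holds.

BCNF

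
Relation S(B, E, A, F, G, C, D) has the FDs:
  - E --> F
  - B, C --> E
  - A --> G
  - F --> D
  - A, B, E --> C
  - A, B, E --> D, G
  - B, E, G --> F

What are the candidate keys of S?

{A, B, C}, {A, B, E}

No FD produces {A, B}, so they must be in every candidate key.
{A, B, C}⁺ = {A, B, C, D, E, F, G}, which is every attribute, so {A, B, C} is a candidate key.
{A, B, E}⁺ = {A, B, C, D, E, F, G}, which is every attribute, so {A, B, E} is a candidate key.
Any other superkey properly contains one of these, so there are no further candidate keys.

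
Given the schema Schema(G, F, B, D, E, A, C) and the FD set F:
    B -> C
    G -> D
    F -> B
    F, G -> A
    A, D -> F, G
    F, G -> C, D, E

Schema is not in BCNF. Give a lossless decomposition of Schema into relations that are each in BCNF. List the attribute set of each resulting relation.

{A, E, F, G}; {B, C}; {B, F}; {D, G}

Candidate keys of the original relation: {A, D}, {A, G}, {F, G}.
Within {A, B, C, D, E, F, G}: {B}⁺ ∩ {A, B, C, D, E, F, G} = {B, C}, not the whole set, so B -> C violates BCNF; decompose into {B, C} and {A, B, D, E, F, G}.
{B, C} is in BCNF.
Within {A, B, D, E, F, G}: {G}⁺ ∩ {A, B, D, E, F, G} = {D, G}, not the whole set, so G -> D violates BCNF; decompose into {D, G} and {A, B, E, F, G}.
{D, G} is in BCNF.
Within {A, B, E, F, G}: {F}⁺ ∩ {A, B, E, F, G} = {B, F}, not the whole set, so F -> B violates BCNF; decompose into {B, F} and {A, E, F, G}.
{B, F} is in BCNF.
{A, E, F, G} is in BCNF.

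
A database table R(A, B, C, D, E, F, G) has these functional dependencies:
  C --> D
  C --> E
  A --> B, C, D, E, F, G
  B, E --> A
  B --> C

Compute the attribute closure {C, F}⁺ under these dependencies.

Start with {C, F}.
C --> D applies; add {D} → now {C, D, F}.
C --> E applies; add {E} → now {C, D, E, F}.
No further FD applies.

{C, D, E, F}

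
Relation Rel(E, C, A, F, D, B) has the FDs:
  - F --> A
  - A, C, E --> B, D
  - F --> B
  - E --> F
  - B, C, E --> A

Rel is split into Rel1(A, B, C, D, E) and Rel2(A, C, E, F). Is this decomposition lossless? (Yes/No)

Yes

Rel1 ∩ Rel2 = {A, C, E}; its closure under F is {A, B, C, D, E, F}.
Rel1 is contained in that closure, so Rel1 ∩ Rel2 --> Rel1 holds and the join is lossless.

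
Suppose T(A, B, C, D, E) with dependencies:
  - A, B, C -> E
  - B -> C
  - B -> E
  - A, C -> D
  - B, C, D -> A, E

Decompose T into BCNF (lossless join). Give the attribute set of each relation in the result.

{A, B, D}; {B, C, E}

Candidate keys of the original relation: {A, B}, {B, D}.
{A, B, C, D, E}: {B} determines {B, C, E} here but is not a superkey — split on B -> C, E, giving {B, C, E} and {A, B, D}.
{B, C, E} has no BCNF violation.
{A, B, D} has no BCNF violation.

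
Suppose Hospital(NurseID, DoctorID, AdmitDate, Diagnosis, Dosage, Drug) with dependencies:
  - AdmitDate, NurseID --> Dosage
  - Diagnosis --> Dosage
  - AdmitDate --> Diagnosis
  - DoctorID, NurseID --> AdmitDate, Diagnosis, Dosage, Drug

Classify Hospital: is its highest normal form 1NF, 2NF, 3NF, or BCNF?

2NF

Candidate key: {DoctorID, NurseID}. Prime attributes: {DoctorID, NurseID}.
For AdmitDate, NurseID --> Dosage we have {AdmitDate, NurseID}⁺ = {AdmitDate, Diagnosis, Dosage, NurseID}; {AdmitDate, NurseID} is not a superkey, so BCNF fails.
Because {Dosage} is non-prime and the left side of AdmitDate, NurseID --> Dosage is not a superkey, the relation is not in 3NF.
Checking every proper subset of each key, none determines a non-prime attribute — 2NF is satisfied.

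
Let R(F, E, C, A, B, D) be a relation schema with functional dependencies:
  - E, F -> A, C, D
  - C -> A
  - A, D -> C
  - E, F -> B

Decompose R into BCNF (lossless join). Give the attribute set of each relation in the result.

Candidate key of the original relation: {E, F}.
In {A, B, C, D, E, F}, {C} is not a superkey ({C}⁺ restricted to this set is {A, C}), so split on C -> A into {A, C} and {B, C, D, E, F}.
{A, C}: every determinant is a superkey — BCNF.
{B, C, D, E, F}: every determinant is a superkey — BCNF.

{A, C}; {B, C, D, E, F}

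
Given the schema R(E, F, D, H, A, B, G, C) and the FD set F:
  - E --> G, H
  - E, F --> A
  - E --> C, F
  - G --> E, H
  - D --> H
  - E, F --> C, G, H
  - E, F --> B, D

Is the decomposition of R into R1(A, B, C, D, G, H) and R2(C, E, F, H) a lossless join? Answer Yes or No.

Common attributes: {C, H}; their closure is {C, H}.
Neither R1 nor R2 is contained in that closure, so the decomposition is lossy.

No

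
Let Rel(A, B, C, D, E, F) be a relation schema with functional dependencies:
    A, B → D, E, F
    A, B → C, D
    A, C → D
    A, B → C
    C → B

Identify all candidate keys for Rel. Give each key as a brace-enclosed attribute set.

No FD produces {A}, so it must be in every candidate key.
{A, B} is a candidate key since {A, B}⁺ = {A, B, C, D, E, F} covers every attribute.
{A, C} is a candidate key since {A, C}⁺ = {A, B, C, D, E, F} covers every attribute.
These are minimal and exhaustive — every other superkey contains one of them.

{A, B}, {A, C}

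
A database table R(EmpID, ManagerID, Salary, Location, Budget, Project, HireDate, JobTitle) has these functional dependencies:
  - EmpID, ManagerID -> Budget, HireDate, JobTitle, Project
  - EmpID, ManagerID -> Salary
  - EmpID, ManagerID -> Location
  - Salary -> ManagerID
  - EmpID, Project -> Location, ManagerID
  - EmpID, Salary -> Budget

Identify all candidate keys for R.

{EmpID, ManagerID}, {EmpID, Project}, {EmpID, Salary}

Attributes never on any right-hand side: {EmpID} — every candidate key must contain it.
Closure of {EmpID, ManagerID} is {Budget, EmpID, HireDate, JobTitle, Location, ManagerID, Project, Salary}, the whole schema; {EmpID, ManagerID} is a candidate key.
Closure of {EmpID, Project} is {Budget, EmpID, HireDate, JobTitle, Location, ManagerID, Project, Salary}, the whole schema; {EmpID, Project} is a candidate key.
Closure of {EmpID, Salary} is {Budget, EmpID, HireDate, JobTitle, Location, ManagerID, Project, Salary}, the whole schema; {EmpID, Salary} is a candidate key.
These are minimal and exhaustive — every other superkey contains one of them.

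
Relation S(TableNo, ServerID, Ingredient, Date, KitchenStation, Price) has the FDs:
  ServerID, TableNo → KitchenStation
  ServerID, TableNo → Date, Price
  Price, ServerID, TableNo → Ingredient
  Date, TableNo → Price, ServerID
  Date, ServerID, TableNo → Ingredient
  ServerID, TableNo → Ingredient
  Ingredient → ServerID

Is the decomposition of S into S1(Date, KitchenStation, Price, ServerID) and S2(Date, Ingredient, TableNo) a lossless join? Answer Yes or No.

No

The shared attributes are {Date} and {Date}⁺ = {Date}.
S1 ⊄ {Date} and S2 ⊄ {Date}, so the split is lossy.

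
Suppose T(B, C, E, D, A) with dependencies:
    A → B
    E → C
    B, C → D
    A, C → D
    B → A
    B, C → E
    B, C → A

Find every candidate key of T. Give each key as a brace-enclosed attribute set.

{A, C}, {A, E}, {B, C}, {B, E}

{A, C}⁺ = {A, B, C, D, E}, which is every attribute, so {A, C} is a candidate key.
{A, E}⁺ = {A, B, C, D, E}, which is every attribute, so {A, E} is a candidate key.
{B, C}⁺ = {A, B, C, D, E}, which is every attribute, so {B, C} is a candidate key.
{B, E}⁺ = {A, B, C, D, E}, which is every attribute, so {B, E} is a candidate key.
No proper subset of any of these is a key, and no other minimal superkey exists.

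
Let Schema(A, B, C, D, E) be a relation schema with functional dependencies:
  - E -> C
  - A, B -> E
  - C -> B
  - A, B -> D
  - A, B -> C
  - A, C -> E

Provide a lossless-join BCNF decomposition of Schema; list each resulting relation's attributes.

Candidate keys of the original relation: {A, B}, {A, C}, {A, E}.
{A, B, C, D, E}: {E} determines {B, C, E} here but is not a superkey — split on E -> B, C, giving {B, C, E} and {A, D, E}.
{B, C, E}: {C} determines {B, C} here but is not a superkey — split on C -> B, giving {B, C} and {C, E}.
{B, C} has no BCNF violation.
{C, E} has no BCNF violation.
{A, D, E} has no BCNF violation.

{A, D, E}; {B, C}; {C, E}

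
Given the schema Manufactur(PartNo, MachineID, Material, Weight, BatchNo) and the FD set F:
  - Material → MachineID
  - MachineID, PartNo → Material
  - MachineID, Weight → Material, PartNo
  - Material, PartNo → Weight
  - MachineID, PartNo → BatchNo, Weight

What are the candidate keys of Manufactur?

{MachineID, PartNo}, {MachineID, Weight}, {Material, PartNo}, {Material, Weight}

{MachineID, PartNo} is a candidate key since {MachineID, PartNo}⁺ = {BatchNo, MachineID, Material, PartNo, Weight} covers every attribute.
{MachineID, Weight} is a candidate key since {MachineID, Weight}⁺ = {BatchNo, MachineID, Material, PartNo, Weight} covers every attribute.
{Material, PartNo} is a candidate key since {Material, PartNo}⁺ = {BatchNo, MachineID, Material, PartNo, Weight} covers every attribute.
{Material, Weight} is a candidate key since {Material, Weight}⁺ = {BatchNo, MachineID, Material, PartNo, Weight} covers every attribute.
No proper subset of any of these is a key, and no other minimal superkey exists.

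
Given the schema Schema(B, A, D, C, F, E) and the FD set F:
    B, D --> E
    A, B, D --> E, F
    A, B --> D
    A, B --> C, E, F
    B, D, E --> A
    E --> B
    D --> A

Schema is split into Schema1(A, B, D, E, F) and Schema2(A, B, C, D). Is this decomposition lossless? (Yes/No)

Schema1 ∩ Schema2 = {A, B, D}; its closure under F is {A, B, C, D, E, F}.
Since Schema1 ⊆ {A, B, C, D, E, F}, the intersection is a superkey of Schema1; the decomposition is lossless.

Yes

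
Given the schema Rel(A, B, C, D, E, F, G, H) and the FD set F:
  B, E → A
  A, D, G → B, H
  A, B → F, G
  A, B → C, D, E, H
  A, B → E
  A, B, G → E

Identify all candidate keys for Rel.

{A, B}⁺ = {A, B, C, D, E, F, G, H}, which is every attribute, so {A, B} is a candidate key.
{B, E}⁺ = {A, B, C, D, E, F, G, H}, which is every attribute, so {B, E} is a candidate key.
{A, D, G}⁺ = {A, B, C, D, E, F, G, H}, which is every attribute, so {A, D, G} is a candidate key.
Any other superkey properly contains one of these, so there are no further candidate keys.

{A, B}, {A, D, G}, {B, E}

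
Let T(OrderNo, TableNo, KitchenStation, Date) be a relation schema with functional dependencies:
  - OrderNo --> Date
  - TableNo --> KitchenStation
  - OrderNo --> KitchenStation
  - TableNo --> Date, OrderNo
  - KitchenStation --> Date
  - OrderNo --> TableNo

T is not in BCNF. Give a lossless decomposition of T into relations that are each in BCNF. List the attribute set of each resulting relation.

Candidate keys of the original relation: {OrderNo}, {TableNo}.
{Date, KitchenStation, OrderNo, TableNo}: {KitchenStation} determines {Date, KitchenStation} here but is not a superkey — split on KitchenStation --> Date, giving {Date, KitchenStation} and {KitchenStation, OrderNo, TableNo}.
{Date, KitchenStation} has no BCNF violation.
{KitchenStation, OrderNo, TableNo} has no BCNF violation.

{Date, KitchenStation}; {KitchenStation, OrderNo, TableNo}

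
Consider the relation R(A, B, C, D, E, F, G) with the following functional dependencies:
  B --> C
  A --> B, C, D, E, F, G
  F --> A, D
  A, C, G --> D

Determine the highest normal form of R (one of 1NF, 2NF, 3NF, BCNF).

Candidate keys: {A}, {F}. Prime attributes: {A, F}.
For B --> C we have {B}⁺ = {B, C}; {B} is not a superkey, so BCNF fails.
Because {C} is non-prime and the left side of B --> C is not a superkey, the relation is not in 3NF.
All keys have size 1, which rules out partial dependencies — 2NF is satisfied.

2NF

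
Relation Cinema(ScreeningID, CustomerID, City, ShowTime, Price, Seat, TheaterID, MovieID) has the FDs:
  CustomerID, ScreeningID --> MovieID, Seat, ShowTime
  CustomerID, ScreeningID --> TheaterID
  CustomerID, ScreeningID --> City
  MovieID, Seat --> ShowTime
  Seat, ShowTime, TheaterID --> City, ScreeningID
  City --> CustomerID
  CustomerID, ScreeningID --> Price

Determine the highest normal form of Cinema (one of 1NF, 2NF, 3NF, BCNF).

3NF

Candidate keys: {City, ScreeningID}, {CustomerID, ScreeningID}, {MovieID, Seat, TheaterID}, {Seat, ShowTime, TheaterID}. Prime attributes: {City, CustomerID, MovieID, ScreeningID, Seat, ShowTime, TheaterID}.
MovieID, Seat --> ShowTime breaks BCNF: {MovieID, Seat}⁺ = {MovieID, Seat, ShowTime}, so {MovieID, Seat} is not a superkey.
Its right-hand attributes {ShowTime} are all prime, as are those of every other non-superkey FD — the relation is in 3NF.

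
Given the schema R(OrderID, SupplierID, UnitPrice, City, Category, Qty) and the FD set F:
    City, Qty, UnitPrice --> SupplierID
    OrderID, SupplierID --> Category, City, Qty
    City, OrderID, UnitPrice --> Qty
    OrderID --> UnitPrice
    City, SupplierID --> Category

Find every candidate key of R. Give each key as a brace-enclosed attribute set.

{City, OrderID}, {OrderID, SupplierID}

No FD produces {OrderID}, so it must be in every candidate key.
{City, OrderID} is a candidate key since {City, OrderID}⁺ = {Category, City, OrderID, Qty, SupplierID, UnitPrice} covers every attribute.
{OrderID, SupplierID} is a candidate key since {OrderID, SupplierID}⁺ = {Category, City, OrderID, Qty, SupplierID, UnitPrice} covers every attribute.
No proper subset of any of these is a key, and no other minimal superkey exists.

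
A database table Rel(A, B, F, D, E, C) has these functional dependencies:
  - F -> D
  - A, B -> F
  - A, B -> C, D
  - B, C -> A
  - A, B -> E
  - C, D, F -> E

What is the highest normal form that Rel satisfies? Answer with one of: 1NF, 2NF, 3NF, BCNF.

2NF

Candidate keys: {A, B}, {B, C}. Prime attributes: {A, B, C}.
F -> D: {F}⁺ = {D, F}, which is not all of the attributes, so the left side is not a superkey — BCNF is violated.
F -> D has non-prime {D} on the right and a non-superkey on the left, so 3NF fails.
No proper subset of a key has a non-prime attribute in its closure, so there is no partial dependency; 2NF holds.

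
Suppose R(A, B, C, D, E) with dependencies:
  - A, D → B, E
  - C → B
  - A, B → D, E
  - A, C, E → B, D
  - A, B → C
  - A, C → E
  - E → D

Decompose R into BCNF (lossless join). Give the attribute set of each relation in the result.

Candidate keys of the original relation: {A, B}, {A, C}, {A, D}, {A, E}.
In {A, B, C, D, E}, {C} is not a superkey ({C}⁺ restricted to this set is {B, C}), so split on C → B into {B, C} and {A, C, D, E}.
{B, C} has no BCNF violation.
In {A, C, D, E}, {E} is not a superkey ({E}⁺ restricted to this set is {D, E}), so split on E → D into {D, E} and {A, C, E}.
{D, E} has no BCNF violation.
{A, C, E} has no BCNF violation.

{A, C, E}; {B, C}; {D, E}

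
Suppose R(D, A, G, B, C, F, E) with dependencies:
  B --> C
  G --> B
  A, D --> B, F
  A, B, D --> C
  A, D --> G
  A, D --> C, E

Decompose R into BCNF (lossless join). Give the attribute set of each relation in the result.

Candidate key of the original relation: {A, D}.
Within {A, B, C, D, E, F, G}: {B}⁺ ∩ {A, B, C, D, E, F, G} = {B, C}, not the whole set, so B --> C violates BCNF; decompose into {B, C} and {A, B, D, E, F, G}.
{B, C}: every determinant is a superkey — BCNF.
Within {A, B, D, E, F, G}: {G}⁺ ∩ {A, B, D, E, F, G} = {B, G}, not the whole set, so G --> B violates BCNF; decompose into {B, G} and {A, D, E, F, G}.
{B, G}: every determinant is a superkey — BCNF.
{A, D, E, F, G}: every determinant is a superkey — BCNF.

{A, D, E, F, G}; {B, C}; {B, G}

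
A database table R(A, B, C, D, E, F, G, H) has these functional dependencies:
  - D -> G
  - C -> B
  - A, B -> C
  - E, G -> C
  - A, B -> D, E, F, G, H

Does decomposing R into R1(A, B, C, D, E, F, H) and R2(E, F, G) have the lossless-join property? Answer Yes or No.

No

The shared attributes are {E, F} and {E, F}⁺ = {E, F}.
Neither R1 nor R2 is contained in that closure, so the decomposition is lossy.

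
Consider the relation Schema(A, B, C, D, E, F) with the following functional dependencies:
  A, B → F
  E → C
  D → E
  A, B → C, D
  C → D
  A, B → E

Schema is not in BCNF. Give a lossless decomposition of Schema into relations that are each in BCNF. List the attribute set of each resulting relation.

Candidate key of the original relation: {A, B}.
{A, B, C, D, E, F}: {E} determines {C, D, E} here but is not a superkey — split on E → C, D, giving {C, D, E} and {A, B, E, F}.
{C, D, E}: every determinant is a superkey — BCNF.
{A, B, E, F}: every determinant is a superkey — BCNF.

{A, B, E, F}; {C, D, E}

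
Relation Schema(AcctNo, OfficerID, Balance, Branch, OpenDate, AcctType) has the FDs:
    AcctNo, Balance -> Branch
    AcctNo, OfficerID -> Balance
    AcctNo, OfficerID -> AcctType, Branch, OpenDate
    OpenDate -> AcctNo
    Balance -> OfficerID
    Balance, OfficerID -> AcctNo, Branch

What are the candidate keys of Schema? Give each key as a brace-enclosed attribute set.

{AcctNo, OfficerID}, {Balance}, {OfficerID, OpenDate}

{Balance}⁺ = {AcctNo, AcctType, Balance, Branch, OfficerID, OpenDate} — all of the relation — so {Balance} is a candidate key.
{AcctNo, OfficerID}⁺ = {AcctNo, AcctType, Balance, Branch, OfficerID, OpenDate} — all of the relation — so {AcctNo, OfficerID} is a candidate key.
{OfficerID, OpenDate}⁺ = {AcctNo, AcctType, Balance, Branch, OfficerID, OpenDate} — all of the relation — so {OfficerID, OpenDate} is a candidate key.
Any other superkey properly contains one of these, so there are no further candidate keys.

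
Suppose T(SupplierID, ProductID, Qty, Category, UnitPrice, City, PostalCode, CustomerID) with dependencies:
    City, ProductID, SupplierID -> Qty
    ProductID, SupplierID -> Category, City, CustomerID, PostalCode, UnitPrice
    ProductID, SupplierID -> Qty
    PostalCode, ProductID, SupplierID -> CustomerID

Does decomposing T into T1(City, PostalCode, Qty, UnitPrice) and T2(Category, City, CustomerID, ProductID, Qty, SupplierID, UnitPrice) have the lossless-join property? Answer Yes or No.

T1 ∩ T2 = {City, Qty, UnitPrice}; its closure under F is {City, Qty, UnitPrice}.
The closure covers neither T1 nor T2 entirely; the join is not lossless.

No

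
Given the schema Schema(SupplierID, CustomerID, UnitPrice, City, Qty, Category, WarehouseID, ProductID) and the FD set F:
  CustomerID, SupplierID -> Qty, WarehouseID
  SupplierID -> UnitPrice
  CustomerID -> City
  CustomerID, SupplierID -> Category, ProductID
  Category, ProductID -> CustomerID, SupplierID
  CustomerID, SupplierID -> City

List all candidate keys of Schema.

{Category, ProductID}, {CustomerID, SupplierID}

{Category, ProductID}⁺ = {Category, City, CustomerID, ProductID, Qty, SupplierID, UnitPrice, WarehouseID}, which is every attribute, so {Category, ProductID} is a candidate key.
{CustomerID, SupplierID}⁺ = {Category, City, CustomerID, ProductID, Qty, SupplierID, UnitPrice, WarehouseID}, which is every attribute, so {CustomerID, SupplierID} is a candidate key.
Any other superkey properly contains one of these, so there are no further candidate keys.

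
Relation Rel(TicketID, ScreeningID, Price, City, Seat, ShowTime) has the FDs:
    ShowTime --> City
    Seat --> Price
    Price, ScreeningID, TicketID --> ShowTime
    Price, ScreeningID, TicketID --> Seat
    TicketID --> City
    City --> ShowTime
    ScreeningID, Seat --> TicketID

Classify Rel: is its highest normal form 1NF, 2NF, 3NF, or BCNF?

Candidate keys: {Price, ScreeningID, TicketID}, {ScreeningID, Seat}. Prime attributes: {Price, ScreeningID, Seat, TicketID}.
ShowTime --> City: {ShowTime}⁺ = {City, ShowTime}, which is not all of the attributes, so the left side is not a superkey — BCNF is violated.
Because {City} is non-prime and the left side of ShowTime --> City is not a superkey, the relation is not in 3NF.
{TicketID} is a proper subset of the key {Price, ScreeningID, TicketID}, and {TicketID}⁺ contains the non-prime attributes {City, ShowTime} — a partial dependency, so 2NF is violated.

1NF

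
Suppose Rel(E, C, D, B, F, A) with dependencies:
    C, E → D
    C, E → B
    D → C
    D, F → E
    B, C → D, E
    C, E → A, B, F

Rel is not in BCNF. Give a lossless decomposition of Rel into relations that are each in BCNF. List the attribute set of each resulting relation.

{A, B, D, E, F}; {C, D}

Candidate keys of the original relation: {B, C}, {B, D}, {C, E}, {D, E}, {D, F}.
{A, B, C, D, E, F}: {D} determines {C, D} here but is not a superkey — split on D → C, giving {C, D} and {A, B, D, E, F}.
{C, D}: every determinant is a superkey — BCNF.
{A, B, D, E, F}: every determinant is a superkey — BCNF.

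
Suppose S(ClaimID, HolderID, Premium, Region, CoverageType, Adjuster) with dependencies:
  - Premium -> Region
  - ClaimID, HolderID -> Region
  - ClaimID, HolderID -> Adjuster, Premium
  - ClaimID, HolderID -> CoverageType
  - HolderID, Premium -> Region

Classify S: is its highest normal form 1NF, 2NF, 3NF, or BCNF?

2NF

Candidate key: {ClaimID, HolderID}. Prime attributes: {ClaimID, HolderID}.
Premium -> Region: {Premium}⁺ = {Premium, Region}, which is not all of the attributes, so the left side is not a superkey — BCNF is violated.
Premium -> Region determines the non-prime attribute {Region} from a non-superkey — 3NF is violated.
No non-prime attribute depends on a proper subset of any candidate key, so 2NF holds.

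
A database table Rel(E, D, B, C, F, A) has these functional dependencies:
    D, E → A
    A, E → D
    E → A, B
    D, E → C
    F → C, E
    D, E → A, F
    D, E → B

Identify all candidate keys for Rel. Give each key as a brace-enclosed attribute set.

{E}⁺ = {A, B, C, D, E, F} — all of the relation — so {E} is a candidate key.
{F}⁺ = {A, B, C, D, E, F} — all of the relation — so {F} is a candidate key.
These are minimal and exhaustive — every other superkey contains one of them.

{E}, {F}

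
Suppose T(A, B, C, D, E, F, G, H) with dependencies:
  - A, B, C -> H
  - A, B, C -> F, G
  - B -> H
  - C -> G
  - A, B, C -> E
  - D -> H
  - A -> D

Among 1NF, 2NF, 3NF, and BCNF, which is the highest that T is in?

Candidate key: {A, B, C}. Prime attributes: {A, B, C}.
B -> H: {B}⁺ = {B, H}, which is not all of the attributes, so the left side is not a superkey — BCNF is violated.
Because {H} is non-prime and the left side of B -> H is not a superkey, the relation is not in 3NF.
{A} is a proper subset of the key {A, B, C}, and {A}⁺ contains the non-prime attributes {D, H} — a partial dependency, so 2NF is violated.

1NF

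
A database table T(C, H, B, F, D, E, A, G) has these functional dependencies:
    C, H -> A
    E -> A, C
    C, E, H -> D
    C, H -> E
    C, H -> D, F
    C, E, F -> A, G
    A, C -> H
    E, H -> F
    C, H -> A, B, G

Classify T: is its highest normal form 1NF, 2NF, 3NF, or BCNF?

Candidate keys: {A, C}, {C, H}, {E}. Prime attributes: {A, C, E, H}.
Each dependency's left side is a superkey — BCNF holds.

BCNF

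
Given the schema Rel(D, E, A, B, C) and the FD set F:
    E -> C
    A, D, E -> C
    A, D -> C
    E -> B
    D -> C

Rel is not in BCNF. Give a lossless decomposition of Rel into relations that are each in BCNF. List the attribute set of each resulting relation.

{A, D, E}; {B, C, E}

Candidate key of the original relation: {A, D, E}.
{A, B, C, D, E}: {E} determines {B, C, E} here but is not a superkey — split on E -> B, C, giving {B, C, E} and {A, D, E}.
{B, C, E}: every determinant is a superkey — BCNF.
{A, D, E}: every determinant is a superkey — BCNF.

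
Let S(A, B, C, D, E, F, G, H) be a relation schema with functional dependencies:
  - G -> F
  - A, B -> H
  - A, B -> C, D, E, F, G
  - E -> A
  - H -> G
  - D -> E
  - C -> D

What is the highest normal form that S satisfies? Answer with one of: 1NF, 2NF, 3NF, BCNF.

2NF

Candidate keys: {A, B}, {B, C}, {B, D}, {B, E}. Prime attributes: {A, B, C, D, E}.
G -> F breaks BCNF: {G}⁺ = {F, G}, so {G} is not a superkey.
G -> F determines the non-prime attribute {F} from a non-superkey — 3NF is violated.
No proper subset of a key has a non-prime attribute in its closure, so there is no partial dependency; 2NF holds.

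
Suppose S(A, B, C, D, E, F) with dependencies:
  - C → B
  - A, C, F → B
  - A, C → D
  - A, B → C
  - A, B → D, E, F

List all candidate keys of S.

No FD produces {A}, so it must be in every candidate key.
{A, B}⁺ = {A, B, C, D, E, F} — all of the relation — so {A, B} is a candidate key.
{A, C}⁺ = {A, B, C, D, E, F} — all of the relation — so {A, C} is a candidate key.
These are minimal and exhaustive — every other superkey contains one of them.

{A, B}, {A, C}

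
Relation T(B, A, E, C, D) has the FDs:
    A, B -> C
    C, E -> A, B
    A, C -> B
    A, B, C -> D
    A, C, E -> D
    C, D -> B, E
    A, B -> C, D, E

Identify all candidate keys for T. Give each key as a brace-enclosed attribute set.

{A, B}, {A, C}, {C, D}, {C, E}

{A, B} is a candidate key since {A, B}⁺ = {A, B, C, D, E} covers every attribute.
{A, C} is a candidate key since {A, C}⁺ = {A, B, C, D, E} covers every attribute.
{C, D} is a candidate key since {C, D}⁺ = {A, B, C, D, E} covers every attribute.
{C, E} is a candidate key since {C, E}⁺ = {A, B, C, D, E} covers every attribute.
These are minimal and exhaustive — every other superkey contains one of them.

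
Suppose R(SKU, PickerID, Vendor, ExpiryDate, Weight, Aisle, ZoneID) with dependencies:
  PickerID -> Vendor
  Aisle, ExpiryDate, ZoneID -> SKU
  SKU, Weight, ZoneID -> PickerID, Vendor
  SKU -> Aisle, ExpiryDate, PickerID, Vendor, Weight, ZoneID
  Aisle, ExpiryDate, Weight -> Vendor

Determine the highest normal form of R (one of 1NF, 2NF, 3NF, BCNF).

Candidate keys: {Aisle, ExpiryDate, ZoneID}, {SKU}. Prime attributes: {Aisle, ExpiryDate, SKU, ZoneID}.
PickerID -> Vendor breaks BCNF: {PickerID}⁺ = {PickerID, Vendor}, so {PickerID} is not a superkey.
PickerID -> Vendor has non-prime {Vendor} on the right and a non-superkey on the left, so 3NF fails.
No proper subset of a key has a non-prime attribute in its closure, so there is no partial dependency; 2NF holds.

2NF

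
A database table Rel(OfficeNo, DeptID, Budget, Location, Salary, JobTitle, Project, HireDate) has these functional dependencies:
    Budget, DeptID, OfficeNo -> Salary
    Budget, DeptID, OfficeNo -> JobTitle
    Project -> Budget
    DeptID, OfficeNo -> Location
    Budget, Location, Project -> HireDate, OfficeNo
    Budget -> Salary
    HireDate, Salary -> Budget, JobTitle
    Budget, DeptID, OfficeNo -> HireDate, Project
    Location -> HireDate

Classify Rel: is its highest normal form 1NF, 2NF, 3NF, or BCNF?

1NF

Candidate keys: {Budget, DeptID, OfficeNo}, {DeptID, Location, Project}, {DeptID, OfficeNo, Project}, {DeptID, OfficeNo, Salary}. Prime attributes: {Budget, DeptID, Location, OfficeNo, Project, Salary}.
Project -> Budget breaks BCNF: {Project}⁺ = {Budget, Project, Salary}, so {Project} is not a superkey.
Budget, Location, Project -> HireDate, OfficeNo has non-prime {HireDate} on the right and a non-superkey on the left, so 3NF fails.
{DeptID, OfficeNo} is a proper subset of the key {Budget, DeptID, OfficeNo}, and {DeptID, OfficeNo}⁺ contains the non-prime attribute {HireDate} — a partial dependency, so 2NF is violated.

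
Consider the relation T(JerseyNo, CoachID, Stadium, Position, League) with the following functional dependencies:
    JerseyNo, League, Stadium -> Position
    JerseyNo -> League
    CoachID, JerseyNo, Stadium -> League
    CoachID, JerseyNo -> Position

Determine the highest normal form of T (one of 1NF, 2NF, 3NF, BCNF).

1NF

Candidate key: {CoachID, JerseyNo, Stadium}. Prime attributes: {CoachID, JerseyNo, Stadium}.
JerseyNo, League, Stadium -> Position breaks BCNF: {JerseyNo, League, Stadium}⁺ = {JerseyNo, League, Position, Stadium}, so {JerseyNo, League, Stadium} is not a superkey.
JerseyNo, League, Stadium -> Position has non-prime {Position} on the right and a non-superkey on the left, so 3NF fails.
The proper key subset {JerseyNo} of {CoachID, JerseyNo, Stadium} determines non-prime {League}, so the relation is not even in 2NF.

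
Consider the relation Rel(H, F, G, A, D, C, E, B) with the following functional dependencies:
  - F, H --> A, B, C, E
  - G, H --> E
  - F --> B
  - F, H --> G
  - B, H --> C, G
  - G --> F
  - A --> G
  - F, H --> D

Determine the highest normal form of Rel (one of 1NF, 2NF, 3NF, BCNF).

3NF

Candidate keys: {A, H}, {B, H}, {F, H}, {G, H}. Prime attributes: {A, B, F, G, H}.
F --> B breaks BCNF: {F}⁺ = {B, F}, so {F} is not a superkey.
But every attribute on its right side ({B}) is prime, and the same holds for every other non-superkey FD, so 3NF still holds.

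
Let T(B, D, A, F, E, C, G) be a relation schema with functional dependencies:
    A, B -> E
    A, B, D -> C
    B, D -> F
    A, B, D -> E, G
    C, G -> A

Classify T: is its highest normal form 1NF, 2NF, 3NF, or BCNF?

1NF

Candidate keys: {A, B, D}, {B, C, D, G}. Prime attributes: {A, B, C, D, G}.
A, B -> E breaks BCNF: {A, B}⁺ = {A, B, E}, so {A, B} is not a superkey.
A, B -> E has non-prime {E} on the right and a non-superkey on the left, so 3NF fails.
Since {A, B} ⊂ {A, B, D} and {A, B}⁺ ⊇ {E} with {E} non-prime, there is a partial dependency; 2NF fails.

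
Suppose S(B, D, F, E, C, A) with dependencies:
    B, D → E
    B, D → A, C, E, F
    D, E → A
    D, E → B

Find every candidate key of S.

{B, D}, {D, E}

{D} never appears on the right of any FD, so every key must include it.
{B, D}⁺ = {A, B, C, D, E, F} — all of the relation — so {B, D} is a candidate key.
{D, E}⁺ = {A, B, C, D, E, F} — all of the relation — so {D, E} is a candidate key.
These are minimal and exhaustive — every other superkey contains one of them.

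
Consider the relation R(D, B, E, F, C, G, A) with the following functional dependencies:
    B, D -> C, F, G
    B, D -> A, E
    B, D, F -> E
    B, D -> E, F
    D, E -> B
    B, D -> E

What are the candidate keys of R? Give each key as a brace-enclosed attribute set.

{B, D}, {D, E}

{D} never appears on the right of any FD, so every key must include it.
{B, D} is a candidate key since {B, D}⁺ = {A, B, C, D, E, F, G} covers every attribute.
{D, E} is a candidate key since {D, E}⁺ = {A, B, C, D, E, F, G} covers every attribute.
These are minimal and exhaustive — every other superkey contains one of them.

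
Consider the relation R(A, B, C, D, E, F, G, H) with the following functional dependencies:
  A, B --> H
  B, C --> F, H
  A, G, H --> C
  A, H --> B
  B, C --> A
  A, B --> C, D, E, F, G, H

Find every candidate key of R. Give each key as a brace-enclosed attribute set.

{A, B}, {A, H}, {B, C}

{A, B}⁺ = {A, B, C, D, E, F, G, H}, which is every attribute, so {A, B} is a candidate key.
{A, H}⁺ = {A, B, C, D, E, F, G, H}, which is every attribute, so {A, H} is a candidate key.
{B, C}⁺ = {A, B, C, D, E, F, G, H}, which is every attribute, so {B, C} is a candidate key.
These are minimal and exhaustive — every other superkey contains one of them.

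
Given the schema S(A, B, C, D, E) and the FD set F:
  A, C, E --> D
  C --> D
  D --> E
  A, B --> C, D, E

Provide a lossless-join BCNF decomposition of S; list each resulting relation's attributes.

{A, B, C}; {C, D}; {C, E}; {D, E}

Candidate key of the original relation: {A, B}.
In {A, B, C, D, E}, {A, C, E} is not a superkey ({A, C, E}⁺ restricted to this set is {A, C, D, E}), so split on A, C, E --> D into {A, C, D, E} and {A, B, C, E}.
In {A, C, D, E}, {C} is not a superkey ({C}⁺ restricted to this set is {C, D, E}), so split on C --> D, E into {C, D, E} and {A, C}.
In {C, D, E}, {D} is not a superkey ({D}⁺ restricted to this set is {D, E}), so split on D --> E into {D, E} and {C, D}.
{D, E}: every determinant is a superkey — BCNF.
{C, D}: every determinant is a superkey — BCNF.
{A, C}: every determinant is a superkey — BCNF.
In {A, B, C, E}, {C} is not a superkey ({C}⁺ restricted to this set is {C, E}), so split on C --> E into {C, E} and {A, B, C}.
{C, E}: every determinant is a superkey — BCNF.
{A, B, C}: every determinant is a superkey — BCNF.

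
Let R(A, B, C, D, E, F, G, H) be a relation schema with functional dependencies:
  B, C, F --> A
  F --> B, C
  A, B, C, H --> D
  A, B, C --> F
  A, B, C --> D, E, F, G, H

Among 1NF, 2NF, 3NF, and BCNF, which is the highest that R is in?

BCNF

Candidate keys: {A, B, C}, {F}. Prime attributes: {A, B, C, F}.
Every FD has a superkey on the left, so the relation is in BCNF.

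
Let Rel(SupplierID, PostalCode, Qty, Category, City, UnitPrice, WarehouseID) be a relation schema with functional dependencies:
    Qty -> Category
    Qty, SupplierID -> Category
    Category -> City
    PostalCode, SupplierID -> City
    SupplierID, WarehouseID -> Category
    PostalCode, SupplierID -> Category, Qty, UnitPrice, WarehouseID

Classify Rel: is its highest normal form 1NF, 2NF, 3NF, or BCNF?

2NF

Candidate key: {PostalCode, SupplierID}. Prime attributes: {PostalCode, SupplierID}.
Qty -> Category: {Qty}⁺ = {Category, City, Qty}, which is not all of the attributes, so the left side is not a superkey — BCNF is violated.
Because {Category} is non-prime and the left side of Qty -> Category is not a superkey, the relation is not in 3NF.
Checking every proper subset of each key, none determines a non-prime attribute — 2NF is satisfied.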